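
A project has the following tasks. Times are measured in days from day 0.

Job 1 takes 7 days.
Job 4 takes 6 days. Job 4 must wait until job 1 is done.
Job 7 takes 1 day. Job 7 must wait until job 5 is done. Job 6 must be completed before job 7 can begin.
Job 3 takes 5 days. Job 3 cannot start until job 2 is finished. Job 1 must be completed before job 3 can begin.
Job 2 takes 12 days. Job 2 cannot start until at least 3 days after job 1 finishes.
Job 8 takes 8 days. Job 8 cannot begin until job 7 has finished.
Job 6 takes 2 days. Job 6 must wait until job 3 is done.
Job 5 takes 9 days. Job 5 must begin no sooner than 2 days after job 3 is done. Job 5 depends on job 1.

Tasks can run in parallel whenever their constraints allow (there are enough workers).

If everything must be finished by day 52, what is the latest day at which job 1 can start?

5

Job 8 has no dependents, so it just needs to finish by day 52. Starting by 52 − 8 = day 44 achieves that.
Job 7 has to be done before job 8 (must start by day 44). That means finishing by day 44, i.e. starting by 44 − 1 = day 43.
Job 5 has to be done before job 7 (must start by day 43). That means finishing by day 43, i.e. starting by 43 − 9 = day 34.
Since job 7 (must start by day 43) depends on it, job 6 must finish by day 43. Backing off its 2-day duration gives a latest start of day 41.
Job 3 has several dependents: job 5 (must start by day 34, minus 2-day gap → day 32); job 6 (must start by day 41). The earliest of those limits is day 32, so job 3 must start by 32 − 5 = day 27.
Job 2 must finish before job 3 (must start by day 27). With a 12-day duration, job 2 must start by 27 − 12 = day 15.
To finish by day 52, job 4 (duration 6) must start no later than day 46.
Job 1 must finish in time for job 2 (must start by day 15, minus 3-day gap → day 12); job 3 (must start by day 27); job 4 (must start by day 46); job 5 (must start by day 34). The tightest is day 12, so job 1 must start by 12 − 7 = day 5.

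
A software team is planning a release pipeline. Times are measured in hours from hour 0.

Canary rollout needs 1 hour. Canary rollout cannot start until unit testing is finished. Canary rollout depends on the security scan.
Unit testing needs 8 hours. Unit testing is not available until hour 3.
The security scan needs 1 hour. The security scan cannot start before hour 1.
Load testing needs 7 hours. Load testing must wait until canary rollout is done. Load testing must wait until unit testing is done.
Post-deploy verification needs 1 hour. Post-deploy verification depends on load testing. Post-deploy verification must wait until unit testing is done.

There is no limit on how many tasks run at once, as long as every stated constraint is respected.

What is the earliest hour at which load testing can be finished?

The security scan cannot begin until its own release at hour 1. It runs from hour 1 to 1 + 1 = hour 2.
After its own release at hour 3, unit testing can start at hour 3 and finishes at hour 11.
Canary rollout needs all of unit testing (finishes hour 11); the security scan (finishes hour 2). That puts its earliest start at hour 11; it finishes at 11 + 1 = hour 12.
Load testing cannot start until canary rollout (finishes hour 12); unit testing (finishes hour 11). The controlling bound is hour 12, so load testing finishes at 12 + 7 = hour 19.

19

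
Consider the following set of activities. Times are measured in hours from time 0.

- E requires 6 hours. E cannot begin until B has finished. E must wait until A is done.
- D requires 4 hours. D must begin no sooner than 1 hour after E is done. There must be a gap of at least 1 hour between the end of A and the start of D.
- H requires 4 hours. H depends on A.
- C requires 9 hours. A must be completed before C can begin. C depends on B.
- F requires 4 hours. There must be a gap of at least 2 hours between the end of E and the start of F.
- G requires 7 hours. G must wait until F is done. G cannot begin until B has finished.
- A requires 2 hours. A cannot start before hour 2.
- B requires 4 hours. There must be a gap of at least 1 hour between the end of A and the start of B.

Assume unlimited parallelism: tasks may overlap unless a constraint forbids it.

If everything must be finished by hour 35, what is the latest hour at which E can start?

To finish by hour 35, D (duration 4) must start no later than hour 31.
Nothing follows G; the deadline of hour 35 is its only limit. It must start by 35 − 7 = hour 28.
F must finish before G (must start by hour 28). With a 4-hour duration, F must start by 28 − 4 = hour 24.
E has several dependents: D (must start by hour 31, minus 1-hour gap → hour 30); F (must start by hour 24, minus 2-hour gap → hour 22). The earliest of those limits is hour 22, so E must start by 22 − 6 = hour 16.

16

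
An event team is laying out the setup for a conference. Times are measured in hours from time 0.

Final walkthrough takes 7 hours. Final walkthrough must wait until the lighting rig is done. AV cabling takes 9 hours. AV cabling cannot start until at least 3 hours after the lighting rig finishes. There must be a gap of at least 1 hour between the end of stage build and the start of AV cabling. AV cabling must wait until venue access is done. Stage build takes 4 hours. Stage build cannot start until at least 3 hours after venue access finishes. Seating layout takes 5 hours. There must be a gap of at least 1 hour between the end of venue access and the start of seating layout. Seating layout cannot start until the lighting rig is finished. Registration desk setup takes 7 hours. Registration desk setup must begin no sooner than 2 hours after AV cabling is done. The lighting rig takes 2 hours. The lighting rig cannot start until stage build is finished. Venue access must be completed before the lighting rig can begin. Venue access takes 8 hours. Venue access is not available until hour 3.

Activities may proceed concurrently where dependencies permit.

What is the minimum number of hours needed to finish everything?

41

After its own release at hour 3, venue access can start at hour 3 and finishes at hour 11.
Stage build cannot begin until venue access (finishes hour 11, plus 3-hour gap → hour 14). It runs from hour 14 to 14 + 4 = hour 18.
The lighting rig cannot start until stage build (finishes hour 18); venue access (finishes hour 11). The controlling bound is hour 18, so the lighting rig finishes at 18 + 2 = hour 20.
After the lighting rig (finishes hour 20), final walkthrough can start at hour 20 and finishes at hour 27.
Seating layout has to wait for venue access (finishes hour 11, plus 1-hour gap → hour 12); the lighting rig (finishes hour 20). The latest of these is hour 20, so seating layout runs hour 20 to 20 + 5 = hour 25.
AV cabling cannot start until the lighting rig (finishes hour 20, plus 3-hour gap → hour 23); stage build (finishes hour 18, plus 1-hour gap → hour 19); venue access (finishes hour 11). The controlling bound is hour 23, so AV cabling finishes at 23 + 9 = hour 32.
Registration desk setup cannot begin until AV cabling (finishes hour 32, plus 2-hour gap → hour 34). It runs from hour 34 to 34 + 7 = hour 41.
All tasks are finished once the last one completes. Finish times: Venue access at 11, Stage build at 18, The lighting rig at 20, AV cabling at 32, Seating layout at 25, Registration desk setup at 41, Final walkthrough at 27. The latest is hour 41.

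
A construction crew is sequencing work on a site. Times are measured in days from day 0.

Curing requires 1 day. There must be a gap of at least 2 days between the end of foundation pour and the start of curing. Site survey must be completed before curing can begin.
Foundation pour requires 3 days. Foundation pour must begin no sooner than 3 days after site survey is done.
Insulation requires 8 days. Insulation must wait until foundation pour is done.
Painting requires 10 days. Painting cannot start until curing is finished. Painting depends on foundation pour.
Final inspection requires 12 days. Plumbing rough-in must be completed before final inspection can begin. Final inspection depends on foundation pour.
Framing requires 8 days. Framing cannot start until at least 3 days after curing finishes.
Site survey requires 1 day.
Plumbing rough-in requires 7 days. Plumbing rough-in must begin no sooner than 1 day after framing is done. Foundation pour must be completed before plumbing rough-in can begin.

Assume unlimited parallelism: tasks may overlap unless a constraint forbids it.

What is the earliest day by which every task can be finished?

Site survey can start immediately at day 0; it finishes at day 1.
Foundation pour waits on site survey (finishes day 1, plus 3-day gap → day 4), so it starts at day 4 and finishes at 4 + 3 = day 7.
Insulation waits on foundation pour (finishes day 7), so it starts at day 7 and finishes at 7 + 8 = day 15.
For curing: foundation pour (finishes day 7, plus 2-day gap → day 9); site survey (finishes day 1). Taking the maximum gives a start of day 9, and it finishes at 9 + 1 = day 10.
Painting has to wait for curing (finishes day 10); foundation pour (finishes day 7). The latest of these is day 10, so painting runs day 10 to 10 + 10 = day 20.
After curing (finishes day 10, plus 3-day gap → day 13), framing can start at day 13 and finishes at day 21.
Plumbing rough-in has to wait for framing (finishes day 21, plus 1-day gap → day 22); foundation pour (finishes day 7). The latest of these is day 22, so plumbing rough-in runs day 22 to 22 + 7 = day 29.
For final inspection: plumbing rough-in (finishes day 29); foundation pour (finishes day 7). Taking the maximum gives a start of day 29, and it finishes at 29 + 12 = day 41.
All tasks are finished once the last one completes. Finish times: Site survey at 1, Foundation pour at 7, Curing at 10, Framing at 21, Plumbing rough-in at 29, Insulation at 15, Painting at 20, Final inspection at 41. The latest is day 41.

41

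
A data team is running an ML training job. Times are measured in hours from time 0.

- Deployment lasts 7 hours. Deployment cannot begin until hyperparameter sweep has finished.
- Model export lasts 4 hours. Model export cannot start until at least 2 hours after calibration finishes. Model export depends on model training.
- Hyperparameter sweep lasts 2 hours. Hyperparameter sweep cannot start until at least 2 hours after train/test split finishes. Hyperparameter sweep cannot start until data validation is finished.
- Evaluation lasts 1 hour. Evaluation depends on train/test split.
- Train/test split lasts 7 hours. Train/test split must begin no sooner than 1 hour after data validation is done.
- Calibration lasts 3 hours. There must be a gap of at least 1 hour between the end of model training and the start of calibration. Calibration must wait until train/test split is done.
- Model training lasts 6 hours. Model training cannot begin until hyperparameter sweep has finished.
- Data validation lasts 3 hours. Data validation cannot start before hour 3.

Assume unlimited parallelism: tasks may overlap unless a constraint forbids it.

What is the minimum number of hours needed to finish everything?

Data validation cannot begin until its own release at hour 3. It runs from hour 3 to 3 + 3 = hour 6.
After data validation (finishes hour 6, plus 1-hour gap → hour 7), train/test split can start at hour 7 and finishes at hour 14.
After train/test split (finishes hour 14), evaluation can start at hour 14 and finishes at hour 15.
For hyperparameter sweep: train/test split (finishes hour 14, plus 2-hour gap → hour 16); data validation (finishes hour 6). Taking the maximum gives a start of hour 16, and it finishes at 16 + 2 = hour 18.
Deployment waits on hyperparameter sweep (finishes hour 18), so it starts at hour 18 and finishes at 18 + 7 = hour 25.
Model training waits on hyperparameter sweep (finishes hour 18), so it starts at hour 18 and finishes at 18 + 6 = hour 24.
Calibration has to wait for model training (finishes hour 24, plus 1-hour gap → hour 25); train/test split (finishes hour 14). The latest of these is hour 25, so calibration runs hour 25 to 25 + 3 = hour 28.
Model export has to wait for calibration (finishes hour 28, plus 2-hour gap → hour 30); model training (finishes hour 24). The latest of these is hour 30, so model export runs hour 30 to 30 + 4 = hour 34.
All tasks are finished once the last one completes. Finish times: Data validation at 6, Train/test split at 14, Hyperparameter sweep at 18, Model training at 24, Evaluation at 15, Calibration at 28, Model export at 34, Deployment at 25. The latest is hour 34.

34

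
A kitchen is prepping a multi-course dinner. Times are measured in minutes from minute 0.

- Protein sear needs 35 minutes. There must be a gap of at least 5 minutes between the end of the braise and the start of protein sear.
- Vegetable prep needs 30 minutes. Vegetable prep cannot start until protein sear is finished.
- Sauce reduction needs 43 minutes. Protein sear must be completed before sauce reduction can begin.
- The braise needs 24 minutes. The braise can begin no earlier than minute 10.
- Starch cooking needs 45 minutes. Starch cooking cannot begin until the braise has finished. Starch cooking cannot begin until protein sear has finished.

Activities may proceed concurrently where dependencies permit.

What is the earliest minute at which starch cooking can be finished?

The braise waits on its own release at minute 10, so it starts at minute 10 and finishes at 10 + 24 = minute 34.
Protein sear waits on the braise (finishes minute 34, plus 5-minute gap → minute 39), so it starts at minute 39 and finishes at 39 + 35 = minute 74.
Starch cooking has to wait for the braise (finishes minute 34); protein sear (finishes minute 74). The latest of these is minute 74, so starch cooking runs minute 74 to 74 + 45 = minute 119.

119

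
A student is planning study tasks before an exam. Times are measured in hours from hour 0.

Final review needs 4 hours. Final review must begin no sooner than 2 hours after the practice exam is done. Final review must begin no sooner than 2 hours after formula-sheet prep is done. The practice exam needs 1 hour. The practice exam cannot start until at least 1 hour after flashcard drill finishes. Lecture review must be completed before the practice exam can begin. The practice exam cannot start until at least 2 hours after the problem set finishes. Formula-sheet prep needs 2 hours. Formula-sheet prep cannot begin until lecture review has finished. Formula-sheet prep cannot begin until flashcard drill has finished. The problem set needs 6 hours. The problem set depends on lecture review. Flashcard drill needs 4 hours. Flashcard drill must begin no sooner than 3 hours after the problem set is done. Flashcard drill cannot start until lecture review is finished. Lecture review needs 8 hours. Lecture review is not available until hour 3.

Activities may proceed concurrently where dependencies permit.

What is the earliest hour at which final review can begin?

28

After its own release at hour 3, lecture review can start at hour 3 and finishes at hour 11.
The problem set waits on lecture review (finishes hour 11), so it starts at hour 11 and finishes at 11 + 6 = hour 17.
For flashcard drill: the problem set (finishes hour 17, plus 3-hour gap → hour 20); lecture review (finishes hour 11). Taking the maximum gives a start of hour 20, and it finishes at 20 + 4 = hour 24.
For formula-sheet prep: lecture review (finishes hour 11); flashcard drill (finishes hour 24). Taking the maximum gives a start of hour 24, and it finishes at 24 + 2 = hour 26.
The practice exam has to wait for flashcard drill (finishes hour 24, plus 1-hour gap → hour 25); lecture review (finishes hour 11); the problem set (finishes hour 17, plus 2-hour gap → hour 19). The latest of these is hour 25, so the practice exam runs hour 25 to 25 + 1 = hour 26.
Final review waits on the practice exam (finishes hour 26, plus 2-hour gap → hour 28); formula-sheet prep (finishes hour 26, plus 2-hour gap → hour 28). The latest of these is hour 28, which is the earliest final review can start.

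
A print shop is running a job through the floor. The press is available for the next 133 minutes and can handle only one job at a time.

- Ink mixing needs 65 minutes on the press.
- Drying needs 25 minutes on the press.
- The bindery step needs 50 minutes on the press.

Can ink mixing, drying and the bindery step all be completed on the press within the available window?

No

Running back to back, the jobs need 65 + 25 + 50 = 140 minutes on the press.
Since 140 > 133, they cannot all fit.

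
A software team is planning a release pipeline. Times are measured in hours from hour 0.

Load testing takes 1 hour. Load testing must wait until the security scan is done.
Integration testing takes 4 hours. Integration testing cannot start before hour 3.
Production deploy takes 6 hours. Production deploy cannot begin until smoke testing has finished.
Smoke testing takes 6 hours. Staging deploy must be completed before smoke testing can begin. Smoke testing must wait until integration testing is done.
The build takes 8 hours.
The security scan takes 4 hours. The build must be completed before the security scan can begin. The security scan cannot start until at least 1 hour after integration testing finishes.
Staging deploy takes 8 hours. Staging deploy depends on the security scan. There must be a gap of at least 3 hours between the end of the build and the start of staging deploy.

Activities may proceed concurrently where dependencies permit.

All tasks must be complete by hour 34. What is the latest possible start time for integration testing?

5

Nothing follows production deploy; the deadline of hour 34 is its only limit. It must start by 34 − 6 = hour 28.
Smoke testing must finish before production deploy (must start by hour 28). With a 6-hour duration, smoke testing must start by 28 − 6 = hour 22.
Staging deploy feeds into smoke testing (must start by hour 22); so staging deploy must finish by hour 22 and therefore start by hour 14.
Load testing has no dependents, so it just needs to finish by hour 34. Starting by 34 − 1 = hour 33 achieves that.
The security scan feeds staging deploy (must start by hour 14); load testing (must start by hour 33). Taking the minimum, the security scan must finish by hour 14 and start by 14 − 4 = hour 10.
For integration testing: the security scan (must start by hour 10, minus 1-hour gap → hour 9); smoke testing (must start by hour 22). The most restrictive is hour 9; with a 4-hour duration, integration testing must start by hour 5.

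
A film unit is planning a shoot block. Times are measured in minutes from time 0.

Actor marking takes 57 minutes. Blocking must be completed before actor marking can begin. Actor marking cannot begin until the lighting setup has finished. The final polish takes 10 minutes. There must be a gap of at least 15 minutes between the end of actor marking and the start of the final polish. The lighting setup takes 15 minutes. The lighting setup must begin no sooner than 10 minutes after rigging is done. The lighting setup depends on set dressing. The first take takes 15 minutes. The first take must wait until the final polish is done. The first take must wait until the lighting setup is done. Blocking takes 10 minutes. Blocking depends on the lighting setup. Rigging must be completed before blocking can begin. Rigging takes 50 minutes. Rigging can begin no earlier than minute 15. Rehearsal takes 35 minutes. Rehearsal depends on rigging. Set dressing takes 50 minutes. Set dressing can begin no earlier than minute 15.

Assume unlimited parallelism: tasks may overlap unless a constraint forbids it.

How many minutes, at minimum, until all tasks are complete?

Set dressing cannot begin until its own release at minute 15. It runs from minute 15 to 15 + 50 = minute 65.
Rigging cannot begin until its own release at minute 15. It runs from minute 15 to 15 + 50 = minute 65.
Rehearsal waits on rigging (finishes minute 65), so it starts at minute 65 and finishes at 65 + 35 = minute 100.
The lighting setup has to wait for rigging (finishes minute 65, plus 10-minute gap → minute 75); set dressing (finishes minute 65). The latest of these is minute 75, so the lighting setup runs minute 75 to 75 + 15 = minute 90.
Blocking needs all of the lighting setup (finishes minute 90); rigging (finishes minute 65). That puts its earliest start at minute 90; it finishes at 90 + 10 = minute 100.
Actor marking has to wait for blocking (finishes minute 100); the lighting setup (finishes minute 90). The latest of these is minute 100, so actor marking runs minute 100 to 100 + 57 = minute 157.
The final polish cannot begin until actor marking (finishes minute 157, plus 15-minute gap → minute 172). It runs from minute 172 to 172 + 10 = minute 182.
The first take has to wait for the final polish (finishes minute 182); the lighting setup (finishes minute 90). The latest of these is minute 182, so the first take runs minute 182 to 182 + 15 = minute 197.
All tasks are finished once the last one completes. Finish times: Rigging at 65, Set dressing at 65, The lighting setup at 90, Blocking at 100, Actor marking at 157, Rehearsal at 100, The final polish at 182, The first take at 197. The latest is minute 197.

197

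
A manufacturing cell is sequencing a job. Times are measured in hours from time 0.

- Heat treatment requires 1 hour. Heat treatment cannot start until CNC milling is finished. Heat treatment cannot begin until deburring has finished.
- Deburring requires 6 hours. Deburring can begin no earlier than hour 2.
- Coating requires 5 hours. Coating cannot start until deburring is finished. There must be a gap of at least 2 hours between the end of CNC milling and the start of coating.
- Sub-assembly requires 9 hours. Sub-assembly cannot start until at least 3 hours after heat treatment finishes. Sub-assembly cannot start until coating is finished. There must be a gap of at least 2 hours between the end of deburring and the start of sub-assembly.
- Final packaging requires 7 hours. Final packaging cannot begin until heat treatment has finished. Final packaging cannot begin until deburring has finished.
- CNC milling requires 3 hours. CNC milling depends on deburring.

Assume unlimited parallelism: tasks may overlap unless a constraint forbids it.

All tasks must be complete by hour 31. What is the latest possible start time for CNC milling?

12

Sub-assembly must finish by hour 31; it takes 9 hours, so it must start by 31 − 9 = hour 22.
Nothing follows final packaging; the deadline of hour 31 is its only limit. It must start by 31 − 7 = hour 24.
For heat treatment: sub-assembly (must start by hour 22, minus 3-hour gap → hour 19); final packaging (must start by hour 24). The most restrictive is hour 19; with a 1-hour duration, heat treatment must start by hour 18.
Since sub-assembly (must start by hour 22) depends on it, coating must finish by hour 22. Backing off its 5-hour duration gives a latest start of hour 17.
CNC milling feeds heat treatment (must start by hour 18); coating (must start by hour 17, minus 2-hour gap → hour 15). Taking the minimum, CNC milling must finish by hour 15 and start by 15 − 3 = hour 12.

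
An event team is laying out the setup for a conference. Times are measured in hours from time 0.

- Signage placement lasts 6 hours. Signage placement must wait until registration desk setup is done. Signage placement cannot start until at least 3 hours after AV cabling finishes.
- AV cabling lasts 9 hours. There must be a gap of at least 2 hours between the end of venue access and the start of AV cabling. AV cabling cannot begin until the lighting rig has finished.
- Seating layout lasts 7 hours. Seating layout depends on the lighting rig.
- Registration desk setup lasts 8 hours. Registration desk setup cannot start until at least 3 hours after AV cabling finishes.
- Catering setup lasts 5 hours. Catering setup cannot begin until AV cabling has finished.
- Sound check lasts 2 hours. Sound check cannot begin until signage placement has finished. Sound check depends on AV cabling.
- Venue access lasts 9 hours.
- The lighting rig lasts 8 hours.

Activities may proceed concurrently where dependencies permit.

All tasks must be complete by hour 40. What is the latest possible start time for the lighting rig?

Sound check must finish by hour 40; it takes 2 hours, so it must start by 40 − 2 = hour 38.
Signage placement must finish before sound check (must start by hour 38). With a 6-hour duration, signage placement must start by 38 − 6 = hour 32.
Registration desk setup must finish before signage placement (must start by hour 32). With an 8-hour duration, registration desk setup must start by 32 − 8 = hour 24.
Catering setup must finish by hour 40; it takes 5 hours, so it must start by 40 − 5 = hour 35.
For AV cabling: registration desk setup (must start by hour 24, minus 3-hour gap → hour 21); signage placement (must start by hour 32, minus 3-hour gap → hour 29); catering setup (must start by hour 35); sound check (must start by hour 38). The most restrictive is hour 21; with a 9-hour duration, AV cabling must start by hour 12.
Nothing follows seating layout; the deadline of hour 40 is its only limit. It must start by 40 − 7 = hour 33.
The lighting rig must finish in time for AV cabling (must start by hour 12); seating layout (must start by hour 33). The tightest is hour 12, so the lighting rig must start by 12 − 8 = hour 4.

4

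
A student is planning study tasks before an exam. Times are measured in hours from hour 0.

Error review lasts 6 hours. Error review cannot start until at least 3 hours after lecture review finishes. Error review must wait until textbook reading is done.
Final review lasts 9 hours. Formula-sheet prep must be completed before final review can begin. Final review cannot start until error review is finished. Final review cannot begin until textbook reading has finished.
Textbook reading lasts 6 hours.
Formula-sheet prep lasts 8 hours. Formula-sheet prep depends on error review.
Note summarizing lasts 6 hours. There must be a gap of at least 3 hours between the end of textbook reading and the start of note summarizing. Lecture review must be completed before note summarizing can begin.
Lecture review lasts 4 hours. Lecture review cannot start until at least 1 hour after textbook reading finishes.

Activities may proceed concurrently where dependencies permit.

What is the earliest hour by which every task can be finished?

37

Textbook reading has no prerequisites, so it starts at hour 0 and finishes at hour 6.
Lecture review waits on textbook reading (finishes hour 6, plus 1-hour gap → hour 7), so it starts at hour 7 and finishes at 7 + 4 = hour 11.
Note summarizing cannot start until textbook reading (finishes hour 6, plus 3-hour gap → hour 9); lecture review (finishes hour 11). The controlling bound is hour 11, so note summarizing finishes at 11 + 6 = hour 17.
Error review needs all of lecture review (finishes hour 11, plus 3-hour gap → hour 14); textbook reading (finishes hour 6). That puts its earliest start at hour 14; it finishes at 14 + 6 = hour 20.
Formula-sheet prep waits on error review (finishes hour 20), so it starts at hour 20 and finishes at 20 + 8 = hour 28.
Final review has to wait for formula-sheet prep (finishes hour 28); error review (finishes hour 20); textbook reading (finishes hour 6). The latest of these is hour 28, so final review runs hour 28 to 28 + 9 = hour 37.
All tasks are finished once the last one completes. Finish times: Textbook reading at 6, Lecture review at 11, Error review at 20, Note summarizing at 17, Formula-sheet prep at 28, Final review at 37. The latest is hour 37.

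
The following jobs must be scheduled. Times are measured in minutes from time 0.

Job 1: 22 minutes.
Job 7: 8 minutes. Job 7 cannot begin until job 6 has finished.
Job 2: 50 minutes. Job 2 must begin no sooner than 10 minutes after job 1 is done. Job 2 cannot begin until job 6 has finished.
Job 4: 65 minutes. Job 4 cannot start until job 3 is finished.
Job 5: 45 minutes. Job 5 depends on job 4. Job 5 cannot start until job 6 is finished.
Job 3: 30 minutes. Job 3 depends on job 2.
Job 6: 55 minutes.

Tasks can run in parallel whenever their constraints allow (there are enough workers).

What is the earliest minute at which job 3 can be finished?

Job 6 can start immediately at minute 0; it finishes at minute 55.
Job 1 can start immediately at minute 0; it finishes at minute 22.
Job 2 cannot start until job 1 (finishes minute 22, plus 10-minute gap → minute 32); job 6 (finishes minute 55). The controlling bound is minute 55, so job 2 finishes at 55 + 50 = minute 105.
After job 2 (finishes minute 105), job 3 can start at minute 105 and finishes at minute 135.

135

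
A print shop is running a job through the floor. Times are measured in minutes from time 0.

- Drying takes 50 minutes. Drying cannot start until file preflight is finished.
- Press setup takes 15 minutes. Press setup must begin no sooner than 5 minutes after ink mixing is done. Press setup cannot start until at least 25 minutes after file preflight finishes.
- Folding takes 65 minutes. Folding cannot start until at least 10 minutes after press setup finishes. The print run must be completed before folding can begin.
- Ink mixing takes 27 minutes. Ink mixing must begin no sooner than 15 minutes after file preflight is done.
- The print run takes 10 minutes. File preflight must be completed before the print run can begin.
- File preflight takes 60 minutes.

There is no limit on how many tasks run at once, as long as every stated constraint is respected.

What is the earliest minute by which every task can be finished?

197

File preflight has no prerequisites, so it starts at minute 0 and finishes at minute 60.
Drying cannot begin until file preflight (finishes minute 60). It runs from minute 60 to 60 + 50 = minute 110.
After file preflight (finishes minute 60), the print run can start at minute 60 and finishes at minute 70.
After file preflight (finishes minute 60, plus 15-minute gap → minute 75), ink mixing can start at minute 75 and finishes at minute 102.
Press setup needs all of ink mixing (finishes minute 102, plus 5-minute gap → minute 107); file preflight (finishes minute 60, plus 25-minute gap → minute 85). That puts its earliest start at minute 107; it finishes at 107 + 15 = minute 122.
Folding cannot start until press setup (finishes minute 122, plus 10-minute gap → minute 132); the print run (finishes minute 70). The controlling bound is minute 132, so folding finishes at 132 + 65 = minute 197.
All tasks are finished once the last one completes. Finish times: File preflight at 60, Ink mixing at 102, Press setup at 122, The print run at 70, Drying at 110, Folding at 197. The latest is minute 197.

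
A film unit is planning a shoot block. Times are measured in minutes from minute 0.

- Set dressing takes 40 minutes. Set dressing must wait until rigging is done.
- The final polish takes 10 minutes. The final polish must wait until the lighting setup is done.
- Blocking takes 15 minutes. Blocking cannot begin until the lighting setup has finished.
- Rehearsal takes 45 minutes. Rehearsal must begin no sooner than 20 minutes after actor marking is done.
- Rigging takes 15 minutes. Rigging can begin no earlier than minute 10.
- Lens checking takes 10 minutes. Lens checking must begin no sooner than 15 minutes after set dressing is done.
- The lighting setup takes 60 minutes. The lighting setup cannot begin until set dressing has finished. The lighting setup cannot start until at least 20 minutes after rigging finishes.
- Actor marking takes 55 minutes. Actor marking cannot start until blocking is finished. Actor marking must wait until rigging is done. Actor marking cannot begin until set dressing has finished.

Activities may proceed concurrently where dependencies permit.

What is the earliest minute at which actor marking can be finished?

195

Rigging cannot begin until its own release at minute 10. It runs from minute 10 to 10 + 15 = minute 25.
Set dressing waits on rigging (finishes minute 25), so it starts at minute 25 and finishes at 25 + 40 = minute 65.
The lighting setup cannot start until set dressing (finishes minute 65); rigging (finishes minute 25, plus 20-minute gap → minute 45). The controlling bound is minute 65, so the lighting setup finishes at 65 + 60 = minute 125.
After the lighting setup (finishes minute 125), blocking can start at minute 125 and finishes at minute 140.
Actor marking cannot start until blocking (finishes minute 140); rigging (finishes minute 25); set dressing (finishes minute 65). The controlling bound is minute 140, so actor marking finishes at 140 + 55 = minute 195.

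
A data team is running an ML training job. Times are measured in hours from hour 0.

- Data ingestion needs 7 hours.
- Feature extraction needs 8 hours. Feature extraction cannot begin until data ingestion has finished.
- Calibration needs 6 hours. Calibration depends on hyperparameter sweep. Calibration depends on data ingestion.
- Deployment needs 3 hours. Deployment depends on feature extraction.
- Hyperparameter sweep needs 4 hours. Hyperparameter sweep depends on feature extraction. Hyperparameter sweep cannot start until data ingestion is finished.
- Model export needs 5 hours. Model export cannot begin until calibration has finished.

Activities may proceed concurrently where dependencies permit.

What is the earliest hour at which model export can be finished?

Nothing blocks data ingestion, so it runs from hour 0 to hour 7.
Feature extraction cannot begin until data ingestion (finishes hour 7). It runs from hour 7 to 7 + 8 = hour 15.
Hyperparameter sweep cannot start until feature extraction (finishes hour 15); data ingestion (finishes hour 7). The controlling bound is hour 15, so hyperparameter sweep finishes at 15 + 4 = hour 19.
For calibration: hyperparameter sweep (finishes hour 19); data ingestion (finishes hour 7). Taking the maximum gives a start of hour 19, and it finishes at 19 + 6 = hour 25.
Model export cannot begin until calibration (finishes hour 25). It runs from hour 25 to 25 + 5 = hour 30.

30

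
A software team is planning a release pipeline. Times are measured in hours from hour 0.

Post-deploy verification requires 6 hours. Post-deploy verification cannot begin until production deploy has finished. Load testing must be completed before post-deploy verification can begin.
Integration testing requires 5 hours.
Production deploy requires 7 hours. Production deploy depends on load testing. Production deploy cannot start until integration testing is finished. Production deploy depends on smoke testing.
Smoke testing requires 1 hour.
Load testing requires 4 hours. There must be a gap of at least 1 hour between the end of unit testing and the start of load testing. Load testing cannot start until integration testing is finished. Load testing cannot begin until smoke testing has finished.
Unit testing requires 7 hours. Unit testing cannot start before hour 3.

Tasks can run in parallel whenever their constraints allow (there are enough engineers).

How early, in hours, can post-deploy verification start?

22

Nothing blocks smoke testing, so it runs from hour 0 to hour 1.
Integration testing has no prerequisites, so it starts at hour 0 and finishes at hour 5.
Unit testing cannot begin until its own release at hour 3. It runs from hour 3 to 3 + 7 = hour 10.
For load testing: unit testing (finishes hour 10, plus 1-hour gap → hour 11); integration testing (finishes hour 5); smoke testing (finishes hour 1). Taking the maximum gives a start of hour 11, and it finishes at 11 + 4 = hour 15.
Production deploy has to wait for load testing (finishes hour 15); integration testing (finishes hour 5); smoke testing (finishes hour 1). The latest of these is hour 15, so production deploy runs hour 15 to 15 + 7 = hour 22.
Post-deploy verification waits on production deploy (finishes hour 22); load testing (finishes hour 15). The latest of these is hour 22, which is the earliest post-deploy verification can start.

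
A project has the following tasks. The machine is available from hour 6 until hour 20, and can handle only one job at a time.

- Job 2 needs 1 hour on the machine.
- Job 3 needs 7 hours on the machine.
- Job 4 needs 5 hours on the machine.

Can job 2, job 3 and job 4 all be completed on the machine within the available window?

The machine window is 20 − 6 = 14 hours.
Running back to back, the jobs need 1 + 7 + 5 = 13 hours on the machine.
Since 13 ≤ 14, they fit within the window.

Yes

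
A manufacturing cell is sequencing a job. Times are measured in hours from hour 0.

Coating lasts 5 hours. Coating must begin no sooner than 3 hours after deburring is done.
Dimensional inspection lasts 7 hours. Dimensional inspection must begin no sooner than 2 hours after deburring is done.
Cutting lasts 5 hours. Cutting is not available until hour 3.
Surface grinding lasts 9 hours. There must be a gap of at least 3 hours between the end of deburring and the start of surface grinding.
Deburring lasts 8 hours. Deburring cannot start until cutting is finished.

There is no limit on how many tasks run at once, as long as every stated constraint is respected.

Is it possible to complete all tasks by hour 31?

Yes

Cutting cannot begin until its own release at hour 3. It runs from hour 3 to 3 + 5 = hour 8.
After cutting (finishes hour 8), deburring can start at hour 8 and finishes at hour 16.
Coating cannot begin until deburring (finishes hour 16, plus 3-hour gap → hour 19). It runs from hour 19 to 19 + 5 = hour 24.
Dimensional inspection waits on deburring (finishes hour 16, plus 2-hour gap → hour 18), so it starts at hour 18 and finishes at 18 + 7 = hour 25.
Surface grinding waits on deburring (finishes hour 16, plus 3-hour gap → hour 19), so it starts at hour 19 and finishes at 19 + 9 = hour 28.
Every task is finished by hour 28, which is no later than the deadline of 31, so the schedule is feasible.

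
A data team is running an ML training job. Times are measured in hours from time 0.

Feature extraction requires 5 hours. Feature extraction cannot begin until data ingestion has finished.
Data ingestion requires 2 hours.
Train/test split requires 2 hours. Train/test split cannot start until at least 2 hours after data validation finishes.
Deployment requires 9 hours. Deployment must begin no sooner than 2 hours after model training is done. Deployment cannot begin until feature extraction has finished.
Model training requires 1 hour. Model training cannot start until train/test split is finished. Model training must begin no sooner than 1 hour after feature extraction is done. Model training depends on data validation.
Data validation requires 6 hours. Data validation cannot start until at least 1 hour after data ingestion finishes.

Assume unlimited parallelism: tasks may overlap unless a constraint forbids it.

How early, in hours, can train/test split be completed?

13

Data ingestion has no prerequisites, so it starts at hour 0 and finishes at hour 2.
Data validation cannot begin until data ingestion (finishes hour 2, plus 1-hour gap → hour 3). It runs from hour 3 to 3 + 6 = hour 9.
After data validation (finishes hour 9, plus 2-hour gap → hour 11), train/test split can start at hour 11 and finishes at hour 13.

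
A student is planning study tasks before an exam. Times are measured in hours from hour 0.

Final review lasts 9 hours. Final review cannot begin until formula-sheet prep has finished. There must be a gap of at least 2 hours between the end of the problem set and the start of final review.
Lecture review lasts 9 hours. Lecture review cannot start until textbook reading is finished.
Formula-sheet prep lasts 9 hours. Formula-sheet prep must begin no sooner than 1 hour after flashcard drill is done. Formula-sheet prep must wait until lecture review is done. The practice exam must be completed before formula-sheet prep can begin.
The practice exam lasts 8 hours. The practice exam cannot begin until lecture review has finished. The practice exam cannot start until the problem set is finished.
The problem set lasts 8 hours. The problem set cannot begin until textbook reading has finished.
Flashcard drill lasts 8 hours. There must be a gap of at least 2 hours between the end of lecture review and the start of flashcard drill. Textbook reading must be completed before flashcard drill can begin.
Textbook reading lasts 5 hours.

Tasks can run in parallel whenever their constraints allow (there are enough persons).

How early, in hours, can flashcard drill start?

Textbook reading can start immediately at hour 0; it finishes at hour 5.
After textbook reading (finishes hour 5), lecture review can start at hour 5 and finishes at hour 14.
Flashcard drill waits on lecture review (finishes hour 14, plus 2-hour gap → hour 16); textbook reading (finishes hour 5). The latest of these is hour 16, which is the earliest flashcard drill can start.

16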